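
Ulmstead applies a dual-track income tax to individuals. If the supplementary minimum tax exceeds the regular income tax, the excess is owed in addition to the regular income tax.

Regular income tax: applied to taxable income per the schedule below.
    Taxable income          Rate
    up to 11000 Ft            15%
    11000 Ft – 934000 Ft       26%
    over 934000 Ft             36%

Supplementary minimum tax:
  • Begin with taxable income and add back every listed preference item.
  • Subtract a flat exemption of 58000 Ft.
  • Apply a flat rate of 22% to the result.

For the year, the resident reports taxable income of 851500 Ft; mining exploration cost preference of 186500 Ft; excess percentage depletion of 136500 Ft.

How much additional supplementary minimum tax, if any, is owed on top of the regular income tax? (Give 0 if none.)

25450 Ft

Regular income tax:
  11000 Ft × 15% = 1650 Ft
  840500 Ft × 26% = 218530 Ft
  → 220180 Ft

Supplementary minimum tax:
  Adjusted income: 851500 Ft + 186500 Ft + 136500 Ft = 1174500 Ft
  Less exemption 58000 Ft → base 1116500 Ft
  1116500 Ft × 22% = 245630 Ft

Excess of supplementary minimum tax over regular income tax: 245630 Ft − 220180 Ft = 25450 Ft.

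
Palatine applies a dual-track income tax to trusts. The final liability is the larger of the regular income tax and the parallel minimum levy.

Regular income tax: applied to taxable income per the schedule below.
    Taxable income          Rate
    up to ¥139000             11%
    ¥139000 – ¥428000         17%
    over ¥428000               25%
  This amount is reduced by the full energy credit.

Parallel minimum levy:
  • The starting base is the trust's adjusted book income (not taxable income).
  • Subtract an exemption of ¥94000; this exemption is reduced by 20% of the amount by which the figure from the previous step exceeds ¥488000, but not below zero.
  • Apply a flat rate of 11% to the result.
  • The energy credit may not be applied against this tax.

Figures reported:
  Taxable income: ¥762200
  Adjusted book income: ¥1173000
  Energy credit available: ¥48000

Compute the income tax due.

Regular income tax:
  ¥139000 × 11% = ¥15290
  ¥289000 × 17% = ¥49130
  ¥334200 × 25% = ¥83550
  → ¥147970
  Less energy credit ¥48000 → ¥99970

Parallel minimum levy:
  Base (adjusted book income): ¥1173000
  Exemption: 20% × (¥1173000 − ¥488000) = ¥137000 ≥ ¥94000, so the exemption is fully phased out
  Base: ¥1173000 − ¥0 = ¥1173000
  ¥1173000 × 11% = ¥129030

¥129030 > ¥99970, so the parallel minimum levy is the binding amount.

¥129030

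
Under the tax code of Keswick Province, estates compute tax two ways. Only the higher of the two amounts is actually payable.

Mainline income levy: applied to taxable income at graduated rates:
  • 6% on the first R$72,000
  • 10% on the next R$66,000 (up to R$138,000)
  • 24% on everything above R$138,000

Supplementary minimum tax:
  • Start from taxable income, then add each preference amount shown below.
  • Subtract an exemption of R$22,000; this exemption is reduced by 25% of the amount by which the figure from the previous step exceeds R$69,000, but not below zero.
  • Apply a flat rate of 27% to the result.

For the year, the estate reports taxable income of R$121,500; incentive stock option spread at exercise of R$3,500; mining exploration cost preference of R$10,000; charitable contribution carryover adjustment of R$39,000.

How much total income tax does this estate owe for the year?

R$46,980

Supplementary minimum tax:
  Adjusted income: R$121,500 + R$3,500 + R$10,000 + R$39,000 = R$174,000
  Exemption: 25% × (R$174,000 − R$69,000) = R$26,250 ≥ R$22,000, so the exemption is fully phased out
  Base: R$174,000 − R$0 = R$174,000
  R$174,000 × 27% = R$46,980

Mainline income levy:
  R$72,000 × 6% = R$4,320
  R$49,500 × 10% = R$4,950
  → R$9,270

R$46,980 > R$9,270, so the supplementary minimum tax is the binding amount.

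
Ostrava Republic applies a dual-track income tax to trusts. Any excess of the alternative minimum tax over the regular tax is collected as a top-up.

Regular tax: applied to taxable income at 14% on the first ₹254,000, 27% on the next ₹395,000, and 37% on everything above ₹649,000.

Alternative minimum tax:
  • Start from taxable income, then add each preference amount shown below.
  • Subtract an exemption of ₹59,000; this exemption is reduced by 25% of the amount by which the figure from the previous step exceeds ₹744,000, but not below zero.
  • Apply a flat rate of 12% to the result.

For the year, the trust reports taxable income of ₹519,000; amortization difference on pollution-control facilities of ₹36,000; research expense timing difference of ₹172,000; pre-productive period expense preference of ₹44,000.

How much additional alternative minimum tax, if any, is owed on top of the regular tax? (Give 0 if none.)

Alternative minimum tax:
  Adjusted income: ₹519,000 + ₹36,000 + ₹172,000 + ₹44,000 = ₹771,000
  Exemption: ₹59,000 − 25% × (₹771,000 − ₹744,000) = ₹59,000 − ₹6,750 = ₹52,250
  Base: ₹771,000 − ₹52,250 = ₹718,750
  ₹718,750 × 12% = ₹86,250

Regular tax:
  ₹254,000 × 14% = ₹35,560
  ₹265,000 × 27% = ₹71,550
  → ₹107,110

₹86,250 ≤ ₹107,110, so no add-on is due.

₹0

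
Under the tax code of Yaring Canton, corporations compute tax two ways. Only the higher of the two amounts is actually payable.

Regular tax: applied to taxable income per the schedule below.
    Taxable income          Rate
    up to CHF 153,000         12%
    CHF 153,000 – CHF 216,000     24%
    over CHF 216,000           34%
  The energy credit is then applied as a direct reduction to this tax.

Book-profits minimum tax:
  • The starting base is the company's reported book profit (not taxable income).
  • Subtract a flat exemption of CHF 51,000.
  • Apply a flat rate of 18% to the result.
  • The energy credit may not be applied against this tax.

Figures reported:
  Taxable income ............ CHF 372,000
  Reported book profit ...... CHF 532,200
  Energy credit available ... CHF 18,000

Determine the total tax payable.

CHF 86,616

Regular tax:
  CHF 153,000 × 12% = CHF 18,360
  CHF 63,000 × 24% = CHF 15,120
  CHF 156,000 × 34% = CHF 53,040
  → CHF 86,520
  Less energy credit CHF 18,000 → CHF 68,520

Book-profits minimum tax:
  Base (reported book profit): CHF 532,200
  Less exemption CHF 51,000 → base CHF 481,200
  CHF 481,200 × 18% = CHF 86,616

CHF 86,616 > CHF 68,520, so the book-profits minimum tax is the binding amount.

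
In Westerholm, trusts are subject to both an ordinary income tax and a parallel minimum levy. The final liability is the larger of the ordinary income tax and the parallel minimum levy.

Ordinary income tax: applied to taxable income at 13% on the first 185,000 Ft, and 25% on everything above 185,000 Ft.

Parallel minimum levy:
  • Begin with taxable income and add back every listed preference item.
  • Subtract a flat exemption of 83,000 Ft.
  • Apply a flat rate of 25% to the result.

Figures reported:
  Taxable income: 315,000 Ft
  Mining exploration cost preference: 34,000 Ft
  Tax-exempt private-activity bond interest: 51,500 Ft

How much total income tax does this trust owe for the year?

79,375 Ft

Parallel minimum levy:
  Adjusted income: 315,000 Ft + 34,000 Ft + 51,500 Ft = 400,500 Ft
  Less exemption 83,000 Ft → base 317,500 Ft
  317,500 Ft × 25% = 79,375 Ft

Ordinary income tax:
  185,000 Ft × 13% = 24,050 Ft
  130,000 Ft × 25% = 32,500 Ft
  → 56,550 Ft

79,375 Ft > 56,550 Ft, so the parallel minimum levy is the binding amount.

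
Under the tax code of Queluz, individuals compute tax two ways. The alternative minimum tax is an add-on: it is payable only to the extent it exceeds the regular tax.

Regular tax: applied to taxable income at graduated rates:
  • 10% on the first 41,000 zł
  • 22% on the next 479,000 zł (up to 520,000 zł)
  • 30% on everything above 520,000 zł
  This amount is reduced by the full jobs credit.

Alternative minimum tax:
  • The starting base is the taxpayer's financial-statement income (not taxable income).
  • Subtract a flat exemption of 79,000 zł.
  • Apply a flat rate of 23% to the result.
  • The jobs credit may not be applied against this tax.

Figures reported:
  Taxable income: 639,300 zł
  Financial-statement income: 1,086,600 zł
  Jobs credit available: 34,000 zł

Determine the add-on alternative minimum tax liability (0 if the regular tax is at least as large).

Regular tax:
  41,000 zł × 10% = 4,100 zł
  479,000 zł × 22% = 105,380 zł
  119,300 zł × 30% = 35,790 zł
  → 145,270 zł
  Less jobs credit 34,000 zł → 111,270 zł

Alternative minimum tax:
  Base (financial-statement income): 1,086,600 zł
  Less exemption 79,000 zł → base 1,007,600 zł
  1,007,600 zł × 23% = 231,748 zł

Excess of alternative minimum tax over regular tax: 231,748 zł − 111,270 zł = 120,478 zł.

120,478 zł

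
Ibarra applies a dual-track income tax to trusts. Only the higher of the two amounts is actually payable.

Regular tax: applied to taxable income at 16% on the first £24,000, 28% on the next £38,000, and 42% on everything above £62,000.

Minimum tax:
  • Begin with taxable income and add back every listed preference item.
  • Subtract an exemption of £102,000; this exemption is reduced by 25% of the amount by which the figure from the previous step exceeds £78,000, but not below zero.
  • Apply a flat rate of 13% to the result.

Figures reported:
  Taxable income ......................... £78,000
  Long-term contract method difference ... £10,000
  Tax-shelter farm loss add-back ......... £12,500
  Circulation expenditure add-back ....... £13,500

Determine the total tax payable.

Minimum tax:
  Adjusted income: £78,000 + £10,000 + £12,500 + £13,500 = £114,000
  Exemption: £102,000 − 25% × (£114,000 − £78,000) = £102,000 − £9,000 = £93,000
  Base: £114,000 − £93,000 = £21,000
  £21,000 × 13% = £2,730

Regular tax:
  £24,000 × 16% = £3,840
  £38,000 × 28% = £10,640
  £16,000 × 42% = £6,720
  → £21,200

£21,200 > £2,730, so the regular tax governs.

£21,200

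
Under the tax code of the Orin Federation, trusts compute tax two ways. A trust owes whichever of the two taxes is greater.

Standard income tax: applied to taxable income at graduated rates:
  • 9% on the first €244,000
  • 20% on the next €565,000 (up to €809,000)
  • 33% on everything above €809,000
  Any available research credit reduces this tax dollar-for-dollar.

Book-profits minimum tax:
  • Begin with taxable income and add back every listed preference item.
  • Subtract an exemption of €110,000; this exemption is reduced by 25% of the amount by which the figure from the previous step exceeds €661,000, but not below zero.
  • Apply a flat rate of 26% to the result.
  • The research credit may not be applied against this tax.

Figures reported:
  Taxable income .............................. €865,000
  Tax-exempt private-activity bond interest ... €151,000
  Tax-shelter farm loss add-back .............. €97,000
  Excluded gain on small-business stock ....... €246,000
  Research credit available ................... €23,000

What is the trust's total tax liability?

Standard income tax:
  €244,000 × 9% = €21,960
  €565,000 × 20% = €113,000
  €56,000 × 33% = €18,480
  → €153,440
  Less research credit €23,000 → €130,440

Book-profits minimum tax:
  Adjusted income: €865,000 + €151,000 + €97,000 + €246,000 = €1,359,000
  Exemption: 25% × (€1,359,000 − €661,000) = €174,500 ≥ €110,000, so the exemption is fully phased out
  Base: €1,359,000 − €0 = €1,359,000
  €1,359,000 × 26% = €353,340

€353,340 > €130,440, so the book-profits minimum tax is the binding amount.

€353,340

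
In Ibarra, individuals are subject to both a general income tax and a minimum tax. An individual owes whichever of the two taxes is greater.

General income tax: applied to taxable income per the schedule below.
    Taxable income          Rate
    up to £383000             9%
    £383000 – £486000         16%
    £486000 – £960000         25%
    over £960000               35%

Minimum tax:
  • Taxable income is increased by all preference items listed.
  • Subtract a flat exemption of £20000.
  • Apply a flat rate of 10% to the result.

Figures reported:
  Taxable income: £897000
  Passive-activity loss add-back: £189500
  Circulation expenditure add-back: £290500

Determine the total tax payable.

Minimum tax:
  Adjusted income: £897000 + £189500 + £290500 = £1377000
  Less exemption £20000 → base £1357000
  £1357000 × 10% = £135700

General income tax:
  £383000 × 9% = £34470
  £103000 × 16% = £16480
  £411000 × 25% = £102750
  → £153700

£153700 > £135700, so the general income tax governs.

£153700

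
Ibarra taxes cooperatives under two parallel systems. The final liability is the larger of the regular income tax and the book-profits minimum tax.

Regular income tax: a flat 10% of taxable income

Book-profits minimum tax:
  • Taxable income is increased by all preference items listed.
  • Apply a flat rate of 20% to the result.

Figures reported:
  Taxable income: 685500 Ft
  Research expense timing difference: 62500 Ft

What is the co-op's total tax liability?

Regular income tax:
  685500 Ft × 10% = 68550 Ft

Book-profits minimum tax:
  Adjusted income: 685500 Ft + 62500 Ft = 748000 Ft
  748000 Ft × 20% = 149600 Ft

149600 Ft > 68550 Ft, so the book-profits minimum tax is the binding amount.

149600 Ft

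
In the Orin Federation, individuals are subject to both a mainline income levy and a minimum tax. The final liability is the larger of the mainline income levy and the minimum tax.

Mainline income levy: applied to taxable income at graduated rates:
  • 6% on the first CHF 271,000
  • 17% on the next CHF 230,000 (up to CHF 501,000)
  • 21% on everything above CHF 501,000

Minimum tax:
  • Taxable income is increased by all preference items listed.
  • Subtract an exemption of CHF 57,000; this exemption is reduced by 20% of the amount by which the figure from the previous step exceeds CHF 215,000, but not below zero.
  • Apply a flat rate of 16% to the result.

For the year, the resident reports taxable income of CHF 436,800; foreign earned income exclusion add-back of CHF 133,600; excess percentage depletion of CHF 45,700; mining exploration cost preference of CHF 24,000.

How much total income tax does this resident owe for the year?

CHF 102,416

Mainline income levy:
  CHF 271,000 × 6% = CHF 16,260
  CHF 165,800 × 17% = CHF 28,186
  → CHF 44,446

Minimum tax:
  Adjusted income: CHF 436,800 + CHF 133,600 + CHF 45,700 + CHF 24,000 = CHF 640,100
  Exemption: 20% × (CHF 640,100 − CHF 215,000) = CHF 85,020 ≥ CHF 57,000, so the exemption is fully phased out
  Base: CHF 640,100 − CHF 0 = CHF 640,100
  CHF 640,100 × 16% = CHF 102,416

CHF 102,416 > CHF 44,446, so the minimum tax is the binding amount.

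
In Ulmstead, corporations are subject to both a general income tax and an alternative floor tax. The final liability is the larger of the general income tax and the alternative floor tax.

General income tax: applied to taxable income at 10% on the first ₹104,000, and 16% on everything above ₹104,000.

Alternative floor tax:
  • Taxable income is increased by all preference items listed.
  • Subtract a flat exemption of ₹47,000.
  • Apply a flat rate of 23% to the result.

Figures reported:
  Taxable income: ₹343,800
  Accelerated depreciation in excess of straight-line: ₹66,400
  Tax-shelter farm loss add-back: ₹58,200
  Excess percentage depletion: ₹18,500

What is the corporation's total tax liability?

General income tax:
  ₹104,000 × 10% = ₹10,400
  ₹239,800 × 16% = ₹38,368
  → ₹48,768

Alternative floor tax:
  Adjusted income: ₹343,800 + ₹66,400 + ₹58,200 + ₹18,500 = ₹486,900
  Less exemption ₹47,000 → base ₹439,900
  ₹439,900 × 23% = ₹101,177

₹101,177 > ₹48,768, so the alternative floor tax is the binding amount.

₹101,177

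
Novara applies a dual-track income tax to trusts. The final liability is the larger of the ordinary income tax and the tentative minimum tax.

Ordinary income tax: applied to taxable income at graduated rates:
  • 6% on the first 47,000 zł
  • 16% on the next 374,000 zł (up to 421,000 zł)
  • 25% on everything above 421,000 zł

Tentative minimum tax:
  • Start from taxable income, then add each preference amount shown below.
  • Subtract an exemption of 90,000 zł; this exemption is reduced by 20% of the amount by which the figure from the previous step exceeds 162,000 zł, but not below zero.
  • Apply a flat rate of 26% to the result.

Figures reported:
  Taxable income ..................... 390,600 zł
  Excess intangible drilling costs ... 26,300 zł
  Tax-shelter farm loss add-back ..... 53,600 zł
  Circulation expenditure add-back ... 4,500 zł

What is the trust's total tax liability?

116,376 zł

Tentative minimum tax:
  Adjusted income: 390,600 zł + 26,300 zł + 53,600 zł + 4,500 zł = 475,000 zł
  Exemption: 90,000 zł − 20% × (475,000 zł − 162,000 zł) = 90,000 zł − 62,600 zł = 27,400 zł
  Base: 475,000 zł − 27,400 zł = 447,600 zł
  447,600 zł × 26% = 116,376 zł

Ordinary income tax:
  47,000 zł × 6% = 2,820 zł
  343,600 zł × 16% = 54,976 zł
  → 57,796 zł

116,376 zł > 57,796 zł, so the tentative minimum tax is the binding amount.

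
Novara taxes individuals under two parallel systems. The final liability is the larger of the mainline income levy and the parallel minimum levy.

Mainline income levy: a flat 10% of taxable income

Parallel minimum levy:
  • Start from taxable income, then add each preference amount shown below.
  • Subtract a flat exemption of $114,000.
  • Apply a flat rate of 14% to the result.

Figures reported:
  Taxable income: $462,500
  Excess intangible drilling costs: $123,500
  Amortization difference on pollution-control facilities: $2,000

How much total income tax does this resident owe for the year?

$66,360

Parallel minimum levy:
  Adjusted income: $462,500 + $123,500 + $2,000 = $588,000
  Less exemption $114,000 → base $474,000
  $474,000 × 14% = $66,360

Mainline income levy:
  $462,500 × 10% = $46,250

$66,360 > $46,250, so the parallel minimum levy is the binding amount.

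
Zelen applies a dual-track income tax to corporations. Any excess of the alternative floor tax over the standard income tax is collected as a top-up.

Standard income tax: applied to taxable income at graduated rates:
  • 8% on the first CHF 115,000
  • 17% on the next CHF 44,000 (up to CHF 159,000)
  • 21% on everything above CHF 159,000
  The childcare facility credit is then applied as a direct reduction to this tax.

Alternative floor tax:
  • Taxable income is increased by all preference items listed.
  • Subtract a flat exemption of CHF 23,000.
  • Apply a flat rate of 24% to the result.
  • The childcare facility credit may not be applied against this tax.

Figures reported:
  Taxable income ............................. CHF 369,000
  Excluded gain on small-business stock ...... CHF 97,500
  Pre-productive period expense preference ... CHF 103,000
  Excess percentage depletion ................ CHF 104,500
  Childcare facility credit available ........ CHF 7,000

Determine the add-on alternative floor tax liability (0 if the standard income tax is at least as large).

Standard income tax:
  CHF 115,000 × 8% = CHF 9,200
  CHF 44,000 × 17% = CHF 7,480
  CHF 210,000 × 21% = CHF 44,100
  → CHF 60,780
  Less childcare facility credit CHF 7,000 → CHF 53,780

Alternative floor tax:
  Adjusted income: CHF 369,000 + CHF 97,500 + CHF 103,000 + CHF 104,500 = CHF 674,000
  Less exemption CHF 23,000 → base CHF 651,000
  CHF 651,000 × 24% = CHF 156,240

Excess of alternative floor tax over standard income tax: CHF 156,240 − CHF 53,780 = CHF 102,460.

CHF 102,460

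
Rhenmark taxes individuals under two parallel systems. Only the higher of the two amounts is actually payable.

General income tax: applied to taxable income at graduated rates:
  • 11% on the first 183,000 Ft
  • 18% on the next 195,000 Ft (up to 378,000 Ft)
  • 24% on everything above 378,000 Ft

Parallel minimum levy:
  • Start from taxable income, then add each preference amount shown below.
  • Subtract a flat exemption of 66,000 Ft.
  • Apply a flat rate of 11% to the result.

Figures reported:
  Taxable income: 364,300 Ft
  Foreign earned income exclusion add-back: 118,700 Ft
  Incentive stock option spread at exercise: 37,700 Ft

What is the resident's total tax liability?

Parallel minimum levy:
  Adjusted income: 364,300 Ft + 118,700 Ft + 37,700 Ft = 520,700 Ft
  Less exemption 66,000 Ft → base 454,700 Ft
  454,700 Ft × 11% = 50,017 Ft

General income tax:
  183,000 Ft × 11% = 20,130 Ft
  181,300 Ft × 18% = 32,634 Ft
  → 52,764 Ft

52,764 Ft > 50,017 Ft, so the general income tax governs.

52,764 Ft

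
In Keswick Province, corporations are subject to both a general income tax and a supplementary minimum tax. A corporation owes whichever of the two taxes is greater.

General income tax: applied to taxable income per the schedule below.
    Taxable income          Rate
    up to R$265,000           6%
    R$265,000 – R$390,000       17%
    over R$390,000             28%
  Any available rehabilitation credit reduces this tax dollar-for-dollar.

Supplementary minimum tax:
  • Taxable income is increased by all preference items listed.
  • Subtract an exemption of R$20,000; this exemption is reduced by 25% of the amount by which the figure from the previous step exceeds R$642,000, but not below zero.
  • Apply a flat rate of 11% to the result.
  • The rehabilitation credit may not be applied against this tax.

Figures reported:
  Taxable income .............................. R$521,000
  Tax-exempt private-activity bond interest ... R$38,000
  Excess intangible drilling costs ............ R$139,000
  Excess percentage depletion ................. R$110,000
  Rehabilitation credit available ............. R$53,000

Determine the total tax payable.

Supplementary minimum tax:
  Adjusted income: R$521,000 + R$38,000 + R$139,000 + R$110,000 = R$808,000
  Exemption: 25% × (R$808,000 − R$642,000) = R$41,500 ≥ R$20,000, so the exemption is fully phased out
  Base: R$808,000 − R$0 = R$808,000
  R$808,000 × 11% = R$88,880

General income tax:
  R$265,000 × 6% = R$15,900
  R$125,000 × 17% = R$21,250
  R$131,000 × 28% = R$36,680
  → R$73,830
  Less rehabilitation credit R$53,000 → R$20,830

R$88,880 > R$20,830, so the supplementary minimum tax is the binding amount.

R$88,880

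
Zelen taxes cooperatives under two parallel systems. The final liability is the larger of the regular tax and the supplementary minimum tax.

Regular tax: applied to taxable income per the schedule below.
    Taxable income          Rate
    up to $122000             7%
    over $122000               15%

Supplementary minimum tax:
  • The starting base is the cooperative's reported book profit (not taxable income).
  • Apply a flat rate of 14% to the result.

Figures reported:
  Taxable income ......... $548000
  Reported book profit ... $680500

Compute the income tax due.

Supplementary minimum tax:
  Base (reported book profit): $680500
  $680500 × 14% = $95270

Regular tax:
  $122000 × 7% = $8540
  $426000 × 15% = $63900
  → $72440

$95270 > $72440, so the supplementary minimum tax is the binding amount.

$95270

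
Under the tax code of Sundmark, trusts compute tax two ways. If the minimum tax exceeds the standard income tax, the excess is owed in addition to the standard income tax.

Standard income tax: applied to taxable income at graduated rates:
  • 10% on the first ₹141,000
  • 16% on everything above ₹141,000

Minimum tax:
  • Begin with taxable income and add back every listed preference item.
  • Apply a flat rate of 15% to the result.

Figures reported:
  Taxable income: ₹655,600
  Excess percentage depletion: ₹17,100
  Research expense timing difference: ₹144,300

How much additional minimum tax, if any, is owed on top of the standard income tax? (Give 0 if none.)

₹26,114

Standard income tax:
  ₹141,000 × 10% = ₹14,100
  ₹514,600 × 16% = ₹82,336
  → ₹96,436

Minimum tax:
  Adjusted income: ₹655,600 + ₹17,100 + ₹144,300 = ₹817,000
  ₹817,000 × 15% = ₹122,550

Excess of minimum tax over standard income tax: ₹122,550 − ₹96,436 = ₹26,114.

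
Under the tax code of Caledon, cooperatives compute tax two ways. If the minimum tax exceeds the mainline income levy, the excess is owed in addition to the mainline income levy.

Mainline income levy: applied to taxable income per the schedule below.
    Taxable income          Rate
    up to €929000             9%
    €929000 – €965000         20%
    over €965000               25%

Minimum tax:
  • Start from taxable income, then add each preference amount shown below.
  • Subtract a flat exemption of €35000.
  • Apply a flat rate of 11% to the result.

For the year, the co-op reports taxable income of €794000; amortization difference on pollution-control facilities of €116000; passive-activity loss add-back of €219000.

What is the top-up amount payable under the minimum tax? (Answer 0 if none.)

Minimum tax:
  Adjusted income: €794000 + €116000 + €219000 = €1129000
  Less exemption €35000 → base €1094000
  €1094000 × 11% = €120340

Mainline income levy:
  €794000 × 9% = €71460

Excess of minimum tax over mainline income levy: €120340 − €71460 = €48880.

€48880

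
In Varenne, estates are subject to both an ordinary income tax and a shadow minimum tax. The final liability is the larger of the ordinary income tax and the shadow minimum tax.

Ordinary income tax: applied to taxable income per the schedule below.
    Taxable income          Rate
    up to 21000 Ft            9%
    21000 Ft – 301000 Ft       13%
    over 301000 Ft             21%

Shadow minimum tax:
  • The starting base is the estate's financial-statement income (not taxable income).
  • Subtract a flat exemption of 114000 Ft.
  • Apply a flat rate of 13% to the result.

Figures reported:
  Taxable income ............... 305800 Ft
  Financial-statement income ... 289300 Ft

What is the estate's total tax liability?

39298 Ft

Shadow minimum tax:
  Base (financial-statement income): 289300 Ft
  Less exemption 114000 Ft → base 175300 Ft
  175300 Ft × 13% = 22789 Ft

Ordinary income tax:
  21000 Ft × 9% = 1890 Ft
  280000 Ft × 13% = 36400 Ft
  4800 Ft × 21% = 1008 Ft
  → 39298 Ft

39298 Ft > 22789 Ft, so the ordinary income tax governs.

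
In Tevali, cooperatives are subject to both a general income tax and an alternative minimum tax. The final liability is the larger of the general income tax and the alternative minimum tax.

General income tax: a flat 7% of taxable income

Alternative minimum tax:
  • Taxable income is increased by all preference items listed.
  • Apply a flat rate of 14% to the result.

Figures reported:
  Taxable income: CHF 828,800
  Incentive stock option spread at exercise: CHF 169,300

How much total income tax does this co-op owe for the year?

General income tax:
  CHF 828,800 × 7% = CHF 58,016

Alternative minimum tax:
  Adjusted income: CHF 828,800 + CHF 169,300 = CHF 998,100
  CHF 998,100 × 14% = CHF 139,734

CHF 139,734 > CHF 58,016, so the alternative minimum tax is the binding amount.

CHF 139,734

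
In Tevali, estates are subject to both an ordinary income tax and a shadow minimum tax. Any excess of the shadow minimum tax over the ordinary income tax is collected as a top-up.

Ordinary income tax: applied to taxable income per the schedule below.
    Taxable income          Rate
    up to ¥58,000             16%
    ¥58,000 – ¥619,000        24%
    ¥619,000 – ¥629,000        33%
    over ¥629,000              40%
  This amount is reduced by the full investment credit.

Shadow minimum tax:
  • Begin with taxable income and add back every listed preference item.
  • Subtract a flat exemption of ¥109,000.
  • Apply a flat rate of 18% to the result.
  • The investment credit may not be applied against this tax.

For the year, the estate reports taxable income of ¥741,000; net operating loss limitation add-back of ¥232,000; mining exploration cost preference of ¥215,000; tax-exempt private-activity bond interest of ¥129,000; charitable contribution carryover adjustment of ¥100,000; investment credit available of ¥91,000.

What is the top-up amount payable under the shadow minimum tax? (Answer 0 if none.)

Ordinary income tax:
  ¥58,000 × 16% = ¥9,280
  ¥561,000 × 24% = ¥134,640
  ¥10,000 × 33% = ¥3,300
  ¥112,000 × 40% = ¥44,800
  → ¥192,020
  Less investment credit ¥91,000 → ¥101,020

Shadow minimum tax:
  Adjusted income: ¥741,000 + ¥232,000 + ¥215,000 + ¥129,000 + ¥100,000 = ¥1,417,000
  Less exemption ¥109,000 → base ¥1,308,000
  ¥1,308,000 × 18% = ¥235,440

Excess of shadow minimum tax over ordinary income tax: ¥235,440 − ¥101,020 = ¥134,420.

¥134,420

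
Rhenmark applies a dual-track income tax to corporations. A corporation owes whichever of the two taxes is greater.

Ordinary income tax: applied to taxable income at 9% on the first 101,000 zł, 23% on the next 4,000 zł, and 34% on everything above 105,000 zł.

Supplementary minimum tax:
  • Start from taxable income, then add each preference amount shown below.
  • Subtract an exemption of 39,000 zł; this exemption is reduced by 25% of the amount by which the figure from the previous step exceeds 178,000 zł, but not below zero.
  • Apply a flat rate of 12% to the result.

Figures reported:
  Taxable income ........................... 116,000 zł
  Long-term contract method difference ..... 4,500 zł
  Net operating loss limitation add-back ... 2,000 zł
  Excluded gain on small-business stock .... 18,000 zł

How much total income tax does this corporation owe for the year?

13,750 zł

Supplementary minimum tax:
  Adjusted income: 116,000 zł + 4,500 zł + 2,000 zł + 18,000 zł = 140,500 zł
  Exemption: 140,500 zł ≤ 178,000 zł, so full 39,000 zł applies
  Base: 140,500 zł − 39,000 zł = 101,500 zł
  101,500 zł × 12% = 12,180 zł

Ordinary income tax:
  101,000 zł × 9% = 9,090 zł
  4,000 zł × 23% = 920 zł
  11,000 zł × 34% = 3,740 zł
  → 13,750 zł

13,750 zł > 12,180 zł, so the ordinary income tax governs.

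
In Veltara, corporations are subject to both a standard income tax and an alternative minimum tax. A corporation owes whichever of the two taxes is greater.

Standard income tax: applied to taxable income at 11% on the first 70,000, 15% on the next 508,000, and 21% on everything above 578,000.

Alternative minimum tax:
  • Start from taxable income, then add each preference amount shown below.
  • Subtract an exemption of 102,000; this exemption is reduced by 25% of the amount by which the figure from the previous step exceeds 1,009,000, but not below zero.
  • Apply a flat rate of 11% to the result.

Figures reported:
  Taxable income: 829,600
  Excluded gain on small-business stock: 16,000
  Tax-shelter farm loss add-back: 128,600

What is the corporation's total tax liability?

136,736

Standard income tax:
  70,000 × 11% = 7,700
  508,000 × 15% = 76,200
  251,600 × 21% = 52,836
  → 136,736

Alternative minimum tax:
  Adjusted income: 829,600 + 16,000 + 128,600 = 974,200
  Exemption: 974,200 ≤ 1,009,000, so full 102,000 applies
  Base: 974,200 − 102,000 = 872,200
  872,200 × 11% = 95,942

136,736 > 95,942, so the standard income tax governs.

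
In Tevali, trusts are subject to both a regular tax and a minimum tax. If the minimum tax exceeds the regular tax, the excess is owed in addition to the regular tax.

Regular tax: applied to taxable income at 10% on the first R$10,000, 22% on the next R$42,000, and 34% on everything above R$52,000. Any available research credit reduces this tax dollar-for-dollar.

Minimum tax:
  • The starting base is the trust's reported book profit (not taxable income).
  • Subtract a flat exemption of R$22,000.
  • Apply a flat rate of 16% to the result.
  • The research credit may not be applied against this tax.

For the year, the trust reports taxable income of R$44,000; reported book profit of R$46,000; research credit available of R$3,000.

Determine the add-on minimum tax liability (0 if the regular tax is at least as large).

R$0

Minimum tax:
  Base (reported book profit): R$46,000
  Less exemption R$22,000 → base R$24,000
  R$24,000 × 16% = R$3,840

Regular tax:
  R$10,000 × 10% = R$1,000
  R$34,000 × 22% = R$7,480
  → R$8,480
  Less research credit R$3,000 → R$5,480

R$3,840 ≤ R$5,480, so no add-on is due.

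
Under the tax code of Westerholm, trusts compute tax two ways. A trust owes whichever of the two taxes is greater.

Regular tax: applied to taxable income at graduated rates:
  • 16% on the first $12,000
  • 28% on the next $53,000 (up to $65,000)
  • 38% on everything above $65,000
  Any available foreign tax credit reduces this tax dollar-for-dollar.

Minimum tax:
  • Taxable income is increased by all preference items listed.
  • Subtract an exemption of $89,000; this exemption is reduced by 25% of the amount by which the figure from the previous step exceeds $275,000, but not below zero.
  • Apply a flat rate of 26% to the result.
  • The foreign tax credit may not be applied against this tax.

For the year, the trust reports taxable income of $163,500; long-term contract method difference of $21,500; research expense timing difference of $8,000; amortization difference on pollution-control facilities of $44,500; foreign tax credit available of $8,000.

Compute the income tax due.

$46,190

Regular tax:
  $12,000 × 16% = $1,920
  $53,000 × 28% = $14,840
  $98,500 × 38% = $37,430
  → $54,190
  Less foreign tax credit $8,000 → $46,190

Minimum tax:
  Adjusted income: $163,500 + $21,500 + $8,000 + $44,500 = $237,500
  Exemption: $237,500 ≤ $275,000, so full $89,000 applies
  Base: $237,500 − $89,000 = $148,500
  $148,500 × 26% = $38,610

$46,190 > $38,610, so the regular tax governs.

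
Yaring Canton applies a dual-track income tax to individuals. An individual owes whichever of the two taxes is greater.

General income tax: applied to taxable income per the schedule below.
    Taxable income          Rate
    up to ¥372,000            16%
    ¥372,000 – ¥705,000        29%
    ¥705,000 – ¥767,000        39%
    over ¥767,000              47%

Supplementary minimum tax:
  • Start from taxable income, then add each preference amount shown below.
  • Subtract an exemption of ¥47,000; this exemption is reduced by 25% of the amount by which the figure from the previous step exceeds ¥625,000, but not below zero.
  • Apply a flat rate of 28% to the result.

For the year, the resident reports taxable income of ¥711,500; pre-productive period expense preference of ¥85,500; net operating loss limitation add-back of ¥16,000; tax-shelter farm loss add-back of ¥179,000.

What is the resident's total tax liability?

¥277,760

General income tax:
  ¥372,000 × 16% = ¥59,520
  ¥333,000 × 29% = ¥96,570
  ¥6,500 × 39% = ¥2,535
  → ¥158,625

Supplementary minimum tax:
  Adjusted income: ¥711,500 + ¥85,500 + ¥16,000 + ¥179,000 = ¥992,000
  Exemption: 25% × (¥992,000 − ¥625,000) = ¥91,750 ≥ ¥47,000, so the exemption is fully phased out
  Base: ¥992,000 − ¥0 = ¥992,000
  ¥992,000 × 28% = ¥277,760

¥277,760 > ¥158,625, so the supplementary minimum tax is the binding amount.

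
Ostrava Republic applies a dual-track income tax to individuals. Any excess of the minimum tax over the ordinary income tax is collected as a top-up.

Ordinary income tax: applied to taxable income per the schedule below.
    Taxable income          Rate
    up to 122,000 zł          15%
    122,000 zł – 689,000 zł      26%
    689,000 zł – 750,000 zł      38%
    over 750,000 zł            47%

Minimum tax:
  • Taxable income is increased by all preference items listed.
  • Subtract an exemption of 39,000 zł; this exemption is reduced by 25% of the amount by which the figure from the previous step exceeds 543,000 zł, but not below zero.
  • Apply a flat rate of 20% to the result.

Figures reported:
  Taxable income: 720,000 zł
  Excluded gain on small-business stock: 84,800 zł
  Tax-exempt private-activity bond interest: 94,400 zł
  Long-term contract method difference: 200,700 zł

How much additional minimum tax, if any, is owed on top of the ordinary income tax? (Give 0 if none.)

42,480 zł

Ordinary income tax:
  122,000 zł × 15% = 18,300 zł
  567,000 zł × 26% = 147,420 zł
  31,000 zł × 38% = 11,780 zł
  → 177,500 zł

Minimum tax:
  Adjusted income: 720,000 zł + 84,800 zł + 94,400 zł + 200,700 zł = 1,099,900 zł
  Exemption: 25% × (1,099,900 zł − 543,000 zł) = 139,225 zł ≥ 39,000 zł, so the exemption is fully phased out
  Base: 1,099,900 zł − 0 zł = 1,099,900 zł
  1,099,900 zł × 20% = 219,980 zł

Excess of minimum tax over ordinary income tax: 219,980 zł − 177,500 zł = 42,480 zł.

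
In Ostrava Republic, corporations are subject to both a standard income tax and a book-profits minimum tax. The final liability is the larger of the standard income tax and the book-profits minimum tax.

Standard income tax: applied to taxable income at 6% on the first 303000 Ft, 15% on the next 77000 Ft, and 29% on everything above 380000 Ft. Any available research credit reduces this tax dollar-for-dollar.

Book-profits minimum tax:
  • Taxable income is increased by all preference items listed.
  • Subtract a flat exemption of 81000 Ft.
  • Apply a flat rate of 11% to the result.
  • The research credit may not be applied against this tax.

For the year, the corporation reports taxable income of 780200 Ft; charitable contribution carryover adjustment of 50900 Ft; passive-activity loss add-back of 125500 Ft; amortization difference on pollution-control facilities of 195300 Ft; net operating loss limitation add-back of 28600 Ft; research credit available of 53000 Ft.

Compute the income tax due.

120945 Ft

Standard income tax:
  303000 Ft × 6% = 18180 Ft
  77000 Ft × 15% = 11550 Ft
  400200 Ft × 29% = 116058 Ft
  → 145788 Ft
  Less research credit 53000 Ft → 92788 Ft

Book-profits minimum tax:
  Adjusted income: 780200 Ft + 50900 Ft + 125500 Ft + 195300 Ft + 28600 Ft = 1180500 Ft
  Less exemption 81000 Ft → base 1099500 Ft
  1099500 Ft × 11% = 120945 Ft

120945 Ft > 92788 Ft, so the book-profits minimum tax is the binding amount.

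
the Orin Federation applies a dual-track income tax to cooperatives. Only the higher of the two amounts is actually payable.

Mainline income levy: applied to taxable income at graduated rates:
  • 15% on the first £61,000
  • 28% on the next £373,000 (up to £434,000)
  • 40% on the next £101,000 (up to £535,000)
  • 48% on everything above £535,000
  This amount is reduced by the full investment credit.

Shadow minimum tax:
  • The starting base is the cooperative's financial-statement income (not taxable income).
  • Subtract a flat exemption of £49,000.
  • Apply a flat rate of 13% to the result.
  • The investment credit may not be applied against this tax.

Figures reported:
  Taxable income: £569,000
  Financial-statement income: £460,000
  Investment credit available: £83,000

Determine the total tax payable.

Shadow minimum tax:
  Base (financial-statement income): £460,000
  Less exemption £49,000 → base £411,000
  £411,000 × 13% = £53,430

Mainline income levy:
  £61,000 × 15% = £9,150
  £373,000 × 28% = £104,440
  £101,000 × 40% = £40,400
  £34,000 × 48% = £16,320
  → £170,310
  Less investment credit £83,000 → £87,310

£87,310 > £53,430, so the mainline income levy governs.

£87,310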